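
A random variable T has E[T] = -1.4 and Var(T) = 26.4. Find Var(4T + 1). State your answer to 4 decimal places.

422.4000

Var(4T + 1) = (4)²·Var(T) = 16·26.4 = 422.4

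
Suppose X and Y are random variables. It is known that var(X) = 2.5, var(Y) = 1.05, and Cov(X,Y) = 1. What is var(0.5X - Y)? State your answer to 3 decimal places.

0.675

var(0.5X - Y) = (0.5)²·var(X) + (-1)²·var(Y) + 2·(0.5)·(-1)·Cov(X,Y)
= 0.25·2.5 + 1·1.05 + -1·1 = 0.675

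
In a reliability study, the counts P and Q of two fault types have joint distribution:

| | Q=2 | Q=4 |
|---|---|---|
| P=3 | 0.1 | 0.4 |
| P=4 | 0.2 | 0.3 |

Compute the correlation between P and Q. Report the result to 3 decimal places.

-0.218

E[P] = 3.5,  E[Q] = 3.4
E[PQ] = 11.8
Cov(P,Q) = E[PQ] − E[P]E[Q] = 11.8 − (3.5)(3.4) = -0.1
Var(P) = 0.25,  Var(Q) = 0.84
ρ = -0.1 / √(0.25·0.84) ≈ -0.218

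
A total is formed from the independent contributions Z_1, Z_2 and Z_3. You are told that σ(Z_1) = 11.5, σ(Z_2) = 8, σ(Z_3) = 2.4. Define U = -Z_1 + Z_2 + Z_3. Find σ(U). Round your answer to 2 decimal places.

Var(Z_1) = 132.25, Var(Z_2) = 64, Var(Z_3) = 5.76
By independence, Var(U) = (-1)²Var(Z_1) + (1)²Var(Z_2) + (1)²Var(Z_3)
= (-1)²·132.25 + (1)²·64 + (1)²·5.76 = 202.01
σ(U) = √202.01 ≈ 14.21

14.21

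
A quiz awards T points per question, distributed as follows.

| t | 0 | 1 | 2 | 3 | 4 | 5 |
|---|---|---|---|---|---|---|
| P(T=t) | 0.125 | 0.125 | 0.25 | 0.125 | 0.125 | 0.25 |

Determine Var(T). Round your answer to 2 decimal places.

E[T] = (0)(0.125) + (1)(0.125) + (2)(0.25) + (3)(0.125) + (4)(0.125) + (5)(0.25) = 2.75
E[T²] = (0)²(0.125) + (1)²(0.125) + (2)²(0.25) + (3)²(0.125) + (4)²(0.125) + (5)²(0.25) = 10.5
Var(T) = E[T²] − (E[T])² = 10.5 − (2.75)² = 2.9375

2.94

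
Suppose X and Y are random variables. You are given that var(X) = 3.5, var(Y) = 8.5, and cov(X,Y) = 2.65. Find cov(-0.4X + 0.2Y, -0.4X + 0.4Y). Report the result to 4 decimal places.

cov(-0.4X + 0.2Y, -0.4X + 0.4Y) = (-0.4)(-0.4)var(X) + (0.2)(0.4)var(Y) + [(-0.4)(0.4) + (0.2)(-0.4)]cov(X,Y)
= 0.16·3.5 + 0.08·8.5 + -0.24·2.65 = 0.604

0.6040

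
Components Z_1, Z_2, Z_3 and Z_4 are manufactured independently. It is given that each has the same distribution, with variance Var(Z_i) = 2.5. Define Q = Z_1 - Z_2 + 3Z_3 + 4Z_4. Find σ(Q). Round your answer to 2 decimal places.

8.22

By independence, Var(Q) = (1)²Var(Z_1) + (-1)²Var(Z_2) + (3)²Var(Z_3) + (4)²Var(Z_4)
= (1)²·2.5 + (-1)²·2.5 + (3)²·2.5 + (4)²·2.5 = 67.5
σ(Q) = √67.5 ≈ 8.22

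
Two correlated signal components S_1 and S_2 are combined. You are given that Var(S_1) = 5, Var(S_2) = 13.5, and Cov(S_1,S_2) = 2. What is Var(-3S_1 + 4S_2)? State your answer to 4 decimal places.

Var(-3S_1 + 4S_2) = (-3)²·Var(S_1) + (4)²·Var(S_2) + 2·(-3)·(4)·Cov(S_1,S_2)
= 9·5 + 16·13.5 + -24·2 = 213

213.0000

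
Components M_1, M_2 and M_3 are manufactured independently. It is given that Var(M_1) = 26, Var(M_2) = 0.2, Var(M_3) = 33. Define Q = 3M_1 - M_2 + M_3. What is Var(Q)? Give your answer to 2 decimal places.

By independence, Var(Q) = (3)²Var(M_1) + (-1)²Var(M_2) + (1)²Var(M_3)
= (3)²·26 + (-1)²·0.2 + (1)²·33 = 267.2

267.20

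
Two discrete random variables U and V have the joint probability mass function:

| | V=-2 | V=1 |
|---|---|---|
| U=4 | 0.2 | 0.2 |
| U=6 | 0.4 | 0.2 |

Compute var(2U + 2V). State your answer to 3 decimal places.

E[U] = 5.2,  E[V] = -0.8,  E[UV] = -4.4
var(U) = 28 − (5.2)² = 0.96;  var(V) = 2.8 − (-0.8)² = 2.16
Cov(U,V) = -4.4 − (5.2)(-0.8) = -0.24
var(2U + 2V) = (2)²·0.96 + (2)²·2.16 + 2·(2)·(2)·-0.24 = 10.56

10.560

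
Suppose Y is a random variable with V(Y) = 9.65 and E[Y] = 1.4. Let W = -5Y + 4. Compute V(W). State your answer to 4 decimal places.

241.2500

V(-5Y + 4) = (-5)²·V(Y) = 25·9.65 = 241.25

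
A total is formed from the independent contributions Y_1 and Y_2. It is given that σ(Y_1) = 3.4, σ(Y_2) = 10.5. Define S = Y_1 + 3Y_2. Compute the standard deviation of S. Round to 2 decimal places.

V(Y_1) = 11.56, V(Y_2) = 110.25
By independence, V(S) = (1)²V(Y_1) + (3)²V(Y_2)
= (1)²·11.56 + (3)²·110.25 = 1003.81
σ(S) = √1003.81 ≈ 31.68

31.68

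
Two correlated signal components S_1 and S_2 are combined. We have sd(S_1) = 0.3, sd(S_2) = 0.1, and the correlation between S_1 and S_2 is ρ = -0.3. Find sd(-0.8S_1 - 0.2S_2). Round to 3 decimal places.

V(S_1) = (0.3)² = 0.09;  V(S_2) = (0.1)² = 0.01
Cov(S_1,S_2) = ρ·sd(S_1)·sd(S_2) = -0.3·0.3·0.1 = -0.009
V(-0.8S_1 - 0.2S_2) = (-0.8)²·V(S_1) + (-0.2)²·V(S_2) + 2·(-0.8)·(-0.2)·Cov(S_1,S_2)
= 0.64·0.09 + 0.04·0.01 + 0.32·-0.009 = 0.05512
sd(-0.8S_1 - 0.2S_2) = √0.05512 ≈ 0.235

0.235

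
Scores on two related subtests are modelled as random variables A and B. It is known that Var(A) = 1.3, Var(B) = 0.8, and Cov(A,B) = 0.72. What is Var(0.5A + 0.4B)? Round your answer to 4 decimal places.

Var(0.5A + 0.4B) = (0.5)²·Var(A) + (0.4)²·Var(B) + 2·(0.5)·(0.4)·Cov(A,B)
= 0.25·1.3 + 0.16·0.8 + 0.4·0.72 = 0.741

0.7410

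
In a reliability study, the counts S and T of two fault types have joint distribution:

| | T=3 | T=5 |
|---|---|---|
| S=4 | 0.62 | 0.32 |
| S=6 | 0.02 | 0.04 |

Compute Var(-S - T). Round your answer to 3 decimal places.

E[S] = 4.12,  E[T] = 3.72,  E[ST] = 15.4
Var(S) = 17.2 − (4.12)² = 0.2256;  Var(T) = 14.76 − (3.72)² = 0.9216
Cov(S,T) = 15.4 − (4.12)(3.72) = 0.0736
Var(-S - T) = (-1)²·0.2256 + (-1)²·0.9216 + 2·(-1)·(-1)·0.0736 = 1.2944

1.294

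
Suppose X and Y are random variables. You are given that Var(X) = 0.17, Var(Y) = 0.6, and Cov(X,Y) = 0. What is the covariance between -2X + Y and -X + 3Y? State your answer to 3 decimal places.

2.140

Cov(-2X + Y, -X + 3Y) = (-2)(-1)Var(X) + (1)(3)Var(Y) + [(-2)(3) + (1)(-1)]Cov(X,Y)
= 2·0.17 + 3·0.6 + -7·0 = 2.14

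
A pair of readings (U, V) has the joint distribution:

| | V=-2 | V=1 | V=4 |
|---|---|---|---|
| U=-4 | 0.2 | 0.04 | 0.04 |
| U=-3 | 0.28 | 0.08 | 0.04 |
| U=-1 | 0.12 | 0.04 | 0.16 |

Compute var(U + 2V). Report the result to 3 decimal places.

E[U] = -2.64,  E[V] = -0.08,  E[UV] = 1.32
var(U) = 8.4 − (-2.64)² = 1.4304;  var(V) = 6.4 − (-0.08)² = 6.3936
Cov(U,V) = 1.32 − (-2.64)(-0.08) = 1.1088
var(U + 2V) = (1)²·1.4304 + (2)²·6.3936 + 2·(1)·(2)·1.1088 = 31.44

31.440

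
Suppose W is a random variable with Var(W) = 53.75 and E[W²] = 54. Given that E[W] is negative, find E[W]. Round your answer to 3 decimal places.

(E[W])² = E[W²] − Var(W) = 54 − 53.75 = 0.25
E[W] = −√0.25 = -0.5

-0.500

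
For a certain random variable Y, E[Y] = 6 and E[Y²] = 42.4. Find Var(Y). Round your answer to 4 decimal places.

Var(Y) = 42.4 − (6)² = 6.4

6.4000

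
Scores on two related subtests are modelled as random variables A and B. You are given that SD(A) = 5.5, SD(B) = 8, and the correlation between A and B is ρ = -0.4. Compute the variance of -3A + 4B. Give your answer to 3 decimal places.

V(A) = (5.5)² = 30.25;  V(B) = (8)² = 64
cov(A,B) = ρ·SD(A)·SD(B) = -0.4·5.5·8 = -17.6
V(-3A + 4B) = (-3)²·V(A) + (4)²·V(B) + 2·(-3)·(4)·cov(A,B)
= 9·30.25 + 16·64 + -24·-17.6 = 1718.65

1718.650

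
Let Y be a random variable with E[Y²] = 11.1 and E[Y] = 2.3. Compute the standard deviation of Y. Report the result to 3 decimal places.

2.410

Var(Y) = 11.1 − (2.3)² = 5.81
σ(Y) = √5.81 ≈ 2.410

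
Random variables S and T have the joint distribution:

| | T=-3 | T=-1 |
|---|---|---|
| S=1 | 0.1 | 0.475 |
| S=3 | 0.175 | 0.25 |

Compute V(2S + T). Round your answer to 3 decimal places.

E[S] = 1.85,  E[T] = -1.55,  E[ST] = -3.1
V(S) = 4.4 − (1.85)² = 0.9775;  V(T) = 3.2 − (-1.55)² = 0.7975
Cov(S,T) = -3.1 − (1.85)(-1.55) = -0.2325
V(2S + T) = (2)²·0.9775 + (1)²·0.7975 + 2·(2)·(1)·-0.2325 = 3.7775

3.778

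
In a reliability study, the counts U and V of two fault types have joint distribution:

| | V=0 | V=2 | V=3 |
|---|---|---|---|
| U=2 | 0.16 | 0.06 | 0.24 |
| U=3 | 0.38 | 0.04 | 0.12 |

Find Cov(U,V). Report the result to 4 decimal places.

-0.2512

E[U] = 2.54,  E[V] = 1.28
E[UV] = 3
Cov(U,V) = E[UV] − E[U]E[V] = 3 − (2.54)(1.28) = -0.2512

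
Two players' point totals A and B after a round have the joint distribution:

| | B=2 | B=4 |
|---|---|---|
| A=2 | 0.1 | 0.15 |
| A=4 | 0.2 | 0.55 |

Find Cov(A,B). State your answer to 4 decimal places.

0.1000

E[A] = 3.5,  E[B] = 3.4
E[AB] = 12
Cov(A,B) = E[AB] − E[A]E[B] = 12 − (3.5)(3.4) = 0.1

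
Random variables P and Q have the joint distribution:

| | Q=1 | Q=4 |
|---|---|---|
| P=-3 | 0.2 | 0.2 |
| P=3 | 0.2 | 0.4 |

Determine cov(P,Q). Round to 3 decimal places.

0.720

E[P] = 0.6,  E[Q] = 2.8
E[PQ] = 2.4
cov(P,Q) = E[PQ] − E[P]E[Q] = 2.4 − (0.6)(2.8) = 0.72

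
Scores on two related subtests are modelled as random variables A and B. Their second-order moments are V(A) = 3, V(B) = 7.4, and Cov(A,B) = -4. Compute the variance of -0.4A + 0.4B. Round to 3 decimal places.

V(-0.4A + 0.4B) = (-0.4)²·V(A) + (0.4)²·V(B) + 2·(-0.4)·(0.4)·Cov(A,B)
= 0.16·3 + 0.16·7.4 + -0.32·-4 = 2.944

2.944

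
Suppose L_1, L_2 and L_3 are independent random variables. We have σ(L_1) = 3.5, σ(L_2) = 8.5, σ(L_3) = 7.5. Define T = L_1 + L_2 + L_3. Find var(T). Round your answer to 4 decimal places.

var(L_1) = 12.25, var(L_2) = 72.25, var(L_3) = 56.25
By independence, var(T) = (1)²var(L_1) + (1)²var(L_2) + (1)²var(L_3)
= (1)²·12.25 + (1)²·72.25 + (1)²·56.25 = 140.75

140.7500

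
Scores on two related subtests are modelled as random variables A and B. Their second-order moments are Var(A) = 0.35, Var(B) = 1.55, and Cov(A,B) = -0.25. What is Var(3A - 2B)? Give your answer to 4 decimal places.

12.3500

Var(3A - 2B) = (3)²·Var(A) + (-2)²·Var(B) + 2·(3)·(-2)·Cov(A,B)
= 9·0.35 + 4·1.55 + -12·-0.25 = 12.35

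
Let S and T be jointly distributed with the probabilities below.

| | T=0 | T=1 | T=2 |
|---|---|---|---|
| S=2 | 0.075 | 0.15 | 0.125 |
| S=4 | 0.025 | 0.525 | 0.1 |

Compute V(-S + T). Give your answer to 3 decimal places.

1.244

E[S] = 3.3,  E[T] = 1.125,  E[ST] = 3.7
V(S) = 11.8 − (3.3)² = 0.91;  V(T) = 1.575 − (1.125)² = 0.309375
Cov(S,T) = 3.7 − (3.3)(1.125) = -0.0125
V(-S + T) = (-1)²·0.91 + (1)²·0.309375 + 2·(-1)·(1)·-0.0125 = 1.244375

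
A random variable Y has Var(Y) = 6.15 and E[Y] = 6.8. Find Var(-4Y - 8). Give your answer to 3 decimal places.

98.400

Var(-4Y - 8) = (-4)²·Var(Y) = 16·6.15 = 98.4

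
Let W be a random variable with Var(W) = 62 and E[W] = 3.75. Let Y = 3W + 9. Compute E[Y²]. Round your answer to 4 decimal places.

968.0625

E[3W + 9] = 3·3.75 + 9 = 20.25
Var(3W + 9) = (3)²·62 = 558
E[Y²] = Var(Y) + (E[Y])² = 558 + (20.25)² = 968.0625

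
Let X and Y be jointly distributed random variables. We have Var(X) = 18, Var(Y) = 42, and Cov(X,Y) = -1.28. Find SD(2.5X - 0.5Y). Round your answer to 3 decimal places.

Var(2.5X - 0.5Y) = (2.5)²·Var(X) + (-0.5)²·Var(Y) + 2·(2.5)·(-0.5)·Cov(X,Y)
= 6.25·18 + 0.25·42 + -2.5·-1.28 = 126.2
SD(2.5X - 0.5Y) = √126.2 ≈ 11.234

11.234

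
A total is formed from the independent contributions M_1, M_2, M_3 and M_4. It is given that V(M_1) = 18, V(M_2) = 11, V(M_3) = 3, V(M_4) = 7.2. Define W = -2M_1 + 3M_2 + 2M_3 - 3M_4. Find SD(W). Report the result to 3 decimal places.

15.742

By independence, V(W) = (-2)²V(M_1) + (3)²V(M_2) + (2)²V(M_3) + (-3)²V(M_4)
= (-2)²·18 + (3)²·11 + (2)²·3 + (-3)²·7.2 = 247.8
SD(W) = √247.8 ≈ 15.742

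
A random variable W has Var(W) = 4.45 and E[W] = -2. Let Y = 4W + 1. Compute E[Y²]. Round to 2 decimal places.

E[4W + 1] = 4·-2 + 1 = -7
Var(4W + 1) = (4)²·4.45 = 71.2
E[Y²] = Var(Y) + (E[Y])² = 71.2 + (-7)² = 120.2

120.20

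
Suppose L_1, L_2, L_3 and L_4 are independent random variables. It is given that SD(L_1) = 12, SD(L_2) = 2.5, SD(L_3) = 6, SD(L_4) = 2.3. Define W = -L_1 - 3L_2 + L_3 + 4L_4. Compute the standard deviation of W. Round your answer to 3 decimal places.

Var(L_1) = 144, Var(L_2) = 6.25, Var(L_3) = 36, Var(L_4) = 5.29
By independence, Var(W) = (-1)²Var(L_1) + (-3)²Var(L_2) + (1)²Var(L_3) + (4)²Var(L_4)
= (-1)²·144 + (-3)²·6.25 + (1)²·36 + (4)²·5.29 = 320.89
SD(W) = √320.89 ≈ 17.913

17.913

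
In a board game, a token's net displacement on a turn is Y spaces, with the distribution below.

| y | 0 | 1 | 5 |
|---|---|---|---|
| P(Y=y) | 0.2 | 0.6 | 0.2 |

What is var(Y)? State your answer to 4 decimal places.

E[Y] = (0)(0.2) + (1)(0.6) + (5)(0.2) = 1.6
E[Y²] = (0)²(0.2) + (1)²(0.6) + (5)²(0.2) = 5.6
var(Y) = E[Y²] − (E[Y])² = 5.6 − (1.6)² = 3.04

3.0400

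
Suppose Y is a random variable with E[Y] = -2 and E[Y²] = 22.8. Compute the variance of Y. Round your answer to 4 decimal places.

18.8000

Var(Y) = 22.8 − (-2)² = 18.8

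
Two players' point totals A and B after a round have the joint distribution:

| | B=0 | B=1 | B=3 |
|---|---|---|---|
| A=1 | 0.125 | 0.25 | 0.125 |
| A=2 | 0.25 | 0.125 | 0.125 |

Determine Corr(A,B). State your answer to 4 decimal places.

E[A] = 1.5,  E[B] = 1.125
E[AB] = 1.625
Cov(A,B) = E[AB] − E[A]E[B] = 1.625 − (1.5)(1.125) = -0.0625
V(A) = 0.25,  V(B) = 1.359375
ρ = -0.0625 / √(0.25·1.359375) ≈ -0.1072

-0.1072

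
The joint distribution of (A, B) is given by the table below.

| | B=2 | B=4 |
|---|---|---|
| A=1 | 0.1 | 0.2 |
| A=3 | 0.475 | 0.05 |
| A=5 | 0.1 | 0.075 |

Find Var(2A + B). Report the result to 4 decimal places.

6.8775

E[A] = 2.75,  E[B] = 2.65,  E[AB] = 6.95
Var(A) = 9.4 − (2.75)² = 1.8375;  Var(B) = 7.9 − (2.65)² = 0.8775
cov(A,B) = 6.95 − (2.75)(2.65) = -0.3375
Var(2A + B) = (2)²·1.8375 + (1)²·0.8775 + 2·(2)·(1)·-0.3375 = 6.8775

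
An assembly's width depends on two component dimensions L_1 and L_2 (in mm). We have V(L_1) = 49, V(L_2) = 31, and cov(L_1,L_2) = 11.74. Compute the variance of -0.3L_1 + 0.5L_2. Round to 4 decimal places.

V(-0.3L_1 + 0.5L_2) = (-0.3)²·V(L_1) + (0.5)²·V(L_2) + 2·(-0.3)·(0.5)·cov(L_1,L_2)
= 0.09·49 + 0.25·31 + -0.3·11.74 = 8.638

8.6380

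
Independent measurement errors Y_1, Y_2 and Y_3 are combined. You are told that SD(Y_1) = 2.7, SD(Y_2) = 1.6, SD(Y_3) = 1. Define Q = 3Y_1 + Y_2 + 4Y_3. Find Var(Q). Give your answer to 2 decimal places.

84.17

Var(Y_1) = 7.29, Var(Y_2) = 2.56, Var(Y_3) = 1
By independence, Var(Q) = (3)²Var(Y_1) + (1)²Var(Y_2) + (4)²Var(Y_3)
= (3)²·7.29 + (1)²·2.56 + (4)²·1 = 84.17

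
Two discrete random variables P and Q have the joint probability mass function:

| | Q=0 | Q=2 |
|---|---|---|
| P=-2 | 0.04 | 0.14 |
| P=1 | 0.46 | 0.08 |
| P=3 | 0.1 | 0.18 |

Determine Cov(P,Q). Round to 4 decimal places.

E[P] = 1.02,  E[Q] = 0.8
E[PQ] = 0.68
Cov(P,Q) = E[PQ] − E[P]E[Q] = 0.68 − (1.02)(0.8) = -0.136

-0.1360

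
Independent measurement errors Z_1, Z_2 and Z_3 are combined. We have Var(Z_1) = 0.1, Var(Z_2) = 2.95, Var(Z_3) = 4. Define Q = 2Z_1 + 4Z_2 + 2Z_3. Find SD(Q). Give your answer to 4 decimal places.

7.9750

By independence, Var(Q) = (2)²Var(Z_1) + (4)²Var(Z_2) + (2)²Var(Z_3)
= (2)²·0.1 + (4)²·2.95 + (2)²·4 = 63.6
SD(Q) = √63.6 ≈ 7.9750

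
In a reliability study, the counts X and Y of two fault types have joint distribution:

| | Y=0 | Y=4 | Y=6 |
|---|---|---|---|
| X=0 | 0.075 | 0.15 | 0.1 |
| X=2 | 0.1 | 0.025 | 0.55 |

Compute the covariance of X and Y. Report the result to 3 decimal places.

E[X] = 1.35,  E[Y] = 4.6
E[XY] = 6.8
Cov(X,Y) = E[XY] − E[X]E[Y] = 6.8 − (1.35)(4.6) = 0.59

0.590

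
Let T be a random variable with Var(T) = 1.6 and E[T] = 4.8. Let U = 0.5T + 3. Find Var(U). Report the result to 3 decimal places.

0.400

Var(0.5T + 3) = (0.5)²·Var(T) = 0.25·1.6 = 0.4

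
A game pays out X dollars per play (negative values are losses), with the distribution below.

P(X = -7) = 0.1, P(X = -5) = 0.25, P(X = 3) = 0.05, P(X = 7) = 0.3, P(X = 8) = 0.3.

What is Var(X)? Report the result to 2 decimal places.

E[X] = (-7)(0.1) + (-5)(0.25) + (3)(0.05) + (7)(0.3) + (8)(0.3) = 2.7
E[X²] = (-7)²(0.1) + (-5)²(0.25) + (3)²(0.05) + (7)²(0.3) + (8)²(0.3) = 45.5
Var(X) = E[X²] − (E[X])² = 45.5 − (2.7)² = 38.21

38.21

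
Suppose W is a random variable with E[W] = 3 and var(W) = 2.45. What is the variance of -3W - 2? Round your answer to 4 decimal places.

var(-3W - 2) = (-3)²·var(W) = 9·2.45 = 22.05

22.0500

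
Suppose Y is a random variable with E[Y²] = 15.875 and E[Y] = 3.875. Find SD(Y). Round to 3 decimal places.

var(Y) = 15.875 − (3.875)² = 0.859375
SD(Y) = √0.859375 ≈ 0.927

0.927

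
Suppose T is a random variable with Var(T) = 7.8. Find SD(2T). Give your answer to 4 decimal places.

5.5857

Var(2T) = (2)²·7.8 = 31.2
SD(2T) = √31.2 ≈ 5.5857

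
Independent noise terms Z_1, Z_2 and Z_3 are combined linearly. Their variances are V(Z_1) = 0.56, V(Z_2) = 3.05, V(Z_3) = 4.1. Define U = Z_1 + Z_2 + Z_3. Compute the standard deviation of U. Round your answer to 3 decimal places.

2.777

By independence, V(U) = (1)²V(Z_1) + (1)²V(Z_2) + (1)²V(Z_3)
= (1)²·0.56 + (1)²·3.05 + (1)²·4.1 = 7.71
σ(U) = √7.71 ≈ 2.777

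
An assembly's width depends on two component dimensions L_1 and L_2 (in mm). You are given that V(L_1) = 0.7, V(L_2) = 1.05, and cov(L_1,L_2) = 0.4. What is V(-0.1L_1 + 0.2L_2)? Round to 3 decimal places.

V(-0.1L_1 + 0.2L_2) = (-0.1)²·V(L_1) + (0.2)²·V(L_2) + 2·(-0.1)·(0.2)·cov(L_1,L_2)
= 0.01·0.7 + 0.04·1.05 + -0.04·0.4 = 0.033

0.033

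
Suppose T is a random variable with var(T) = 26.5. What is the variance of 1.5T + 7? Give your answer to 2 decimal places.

59.63

var(1.5T + 7) = (1.5)²·var(T) = 2.25·26.5 = 59.625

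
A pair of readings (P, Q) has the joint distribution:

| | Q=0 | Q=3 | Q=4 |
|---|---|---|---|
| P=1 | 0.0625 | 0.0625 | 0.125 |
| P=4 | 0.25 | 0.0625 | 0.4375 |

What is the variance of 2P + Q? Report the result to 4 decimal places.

9.6094

E[P] = 3.25,  E[Q] = 2.625,  E[PQ] = 8.4375
var(P) = 12.25 − (3.25)² = 1.6875;  var(Q) = 10.125 − (2.625)² = 3.234375
cov(P,Q) = 8.4375 − (3.25)(2.625) = -0.09375
var(2P + Q) = (2)²·1.6875 + (1)²·3.234375 + 2·(2)·(1)·-0.09375 = 9.609375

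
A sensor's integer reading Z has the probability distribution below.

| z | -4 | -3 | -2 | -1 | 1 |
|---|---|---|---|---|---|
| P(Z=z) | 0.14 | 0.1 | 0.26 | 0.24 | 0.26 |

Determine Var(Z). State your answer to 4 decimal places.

E[Z] = (-4)(0.14) + (-3)(0.1) + (-2)(0.26) + (-1)(0.24) + (1)(0.26) = -1.36
E[Z²] = (-4)²(0.14) + (-3)²(0.1) + (-2)²(0.26) + (-1)²(0.24) + (1)²(0.26) = 4.68
Var(Z) = E[Z²] − (E[Z])² = 4.68 − (-1.36)² = 2.8304

2.8304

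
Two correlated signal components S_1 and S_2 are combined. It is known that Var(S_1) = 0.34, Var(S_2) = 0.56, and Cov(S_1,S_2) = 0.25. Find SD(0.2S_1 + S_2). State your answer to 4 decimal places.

Var(0.2S_1 + S_2) = (0.2)²·Var(S_1) + (1)²·Var(S_2) + 2·(0.2)·(1)·Cov(S_1,S_2)
= 0.04·0.34 + 1·0.56 + 0.4·0.25 = 0.6736
SD(0.2S_1 + S_2) = √0.6736 ≈ 0.8207

0.8207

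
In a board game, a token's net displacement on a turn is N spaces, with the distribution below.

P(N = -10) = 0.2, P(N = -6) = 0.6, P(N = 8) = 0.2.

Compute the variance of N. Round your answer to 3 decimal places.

38.400

E[N] = (-10)(0.2) + (-6)(0.6) + (8)(0.2) = -4
E[N²] = (-10)²(0.2) + (-6)²(0.6) + (8)²(0.2) = 54.4
Var(N) = E[N²] − (E[N])² = 54.4 − (-4)² = 38.4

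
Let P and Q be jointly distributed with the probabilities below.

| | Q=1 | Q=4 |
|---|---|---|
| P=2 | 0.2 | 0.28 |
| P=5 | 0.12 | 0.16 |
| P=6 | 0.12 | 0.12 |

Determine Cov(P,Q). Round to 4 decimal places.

E[P] = 3.8,  E[Q] = 2.68
E[PQ] = 10.04
Cov(P,Q) = E[PQ] − E[P]E[Q] = 10.04 − (3.8)(2.68) = -0.144

-0.1440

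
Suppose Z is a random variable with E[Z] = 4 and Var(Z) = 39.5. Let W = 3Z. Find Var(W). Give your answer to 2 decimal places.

355.50

Var(3Z) = (3)²·Var(Z) = 9·39.5 = 355.5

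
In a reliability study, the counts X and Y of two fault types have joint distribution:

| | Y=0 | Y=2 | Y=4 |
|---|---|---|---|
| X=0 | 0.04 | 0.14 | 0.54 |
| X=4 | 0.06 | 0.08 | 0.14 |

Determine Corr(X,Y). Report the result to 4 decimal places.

-0.2755

E[X] = 1.12,  E[Y] = 3.16
E[XY] = 2.88
cov(X,Y) = E[XY] − E[X]E[Y] = 2.88 − (1.12)(3.16) = -0.6592
var(X) = 3.2256,  var(Y) = 1.7744
ρ = -0.6592 / √(3.2256·1.7744) ≈ -0.2755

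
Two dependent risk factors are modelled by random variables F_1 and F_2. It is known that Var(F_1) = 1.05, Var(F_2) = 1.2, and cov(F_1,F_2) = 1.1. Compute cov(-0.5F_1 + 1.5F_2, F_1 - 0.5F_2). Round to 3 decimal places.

0.500

cov(-0.5F_1 + 1.5F_2, F_1 - 0.5F_2) = (-0.5)(1)Var(F_1) + (1.5)(-0.5)Var(F_2) + [(-0.5)(-0.5) + (1.5)(1)]cov(F_1,F_2)
= -0.5·1.05 + -0.75·1.2 + 1.75·1.1 = 0.5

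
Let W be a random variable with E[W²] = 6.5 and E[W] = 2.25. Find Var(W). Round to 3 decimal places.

Var(W) = 6.5 − (2.25)² = 1.4375

1.438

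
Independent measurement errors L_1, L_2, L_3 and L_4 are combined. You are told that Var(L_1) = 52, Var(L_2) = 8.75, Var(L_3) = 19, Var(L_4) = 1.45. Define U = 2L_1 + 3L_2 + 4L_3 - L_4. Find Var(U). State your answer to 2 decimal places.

592.20

By independence, Var(U) = (2)²Var(L_1) + (3)²Var(L_2) + (4)²Var(L_3) + (-1)²Var(L_4)
= (2)²·52 + (3)²·8.75 + (4)²·19 + (-1)²·1.45 = 592.2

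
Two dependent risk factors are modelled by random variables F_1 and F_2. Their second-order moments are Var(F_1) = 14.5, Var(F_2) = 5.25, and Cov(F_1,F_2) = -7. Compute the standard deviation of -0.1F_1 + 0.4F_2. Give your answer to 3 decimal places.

1.243

Var(-0.1F_1 + 0.4F_2) = (-0.1)²·Var(F_1) + (0.4)²·Var(F_2) + 2·(-0.1)·(0.4)·Cov(F_1,F_2)
= 0.01·14.5 + 0.16·5.25 + -0.08·-7 = 1.545
SD(-0.1F_1 + 0.4F_2) = √1.545 ≈ 1.243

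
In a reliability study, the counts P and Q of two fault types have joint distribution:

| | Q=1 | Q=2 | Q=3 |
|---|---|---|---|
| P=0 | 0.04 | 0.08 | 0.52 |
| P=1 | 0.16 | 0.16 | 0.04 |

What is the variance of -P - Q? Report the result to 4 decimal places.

E[P] = 0.36,  E[Q] = 2.36,  E[PQ] = 0.6
V(P) = 0.36 − (0.36)² = 0.2304;  V(Q) = 6.2 − (2.36)² = 0.6304
cov(P,Q) = 0.6 − (0.36)(2.36) = -0.2496
V(-P - Q) = (-1)²·0.2304 + (-1)²·0.6304 + 2·(-1)·(-1)·-0.2496 = 0.3616

0.3616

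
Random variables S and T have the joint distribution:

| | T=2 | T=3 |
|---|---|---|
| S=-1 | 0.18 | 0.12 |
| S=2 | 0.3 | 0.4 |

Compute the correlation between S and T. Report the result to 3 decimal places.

0.157

E[S] = 1.1,  E[T] = 2.52
E[ST] = 2.88
Cov(S,T) = E[ST] − E[S]E[T] = 2.88 − (1.1)(2.52) = 0.108
Var(S) = 1.89,  Var(T) = 0.2496
ρ = 0.108 / √(1.89·0.2496) ≈ 0.157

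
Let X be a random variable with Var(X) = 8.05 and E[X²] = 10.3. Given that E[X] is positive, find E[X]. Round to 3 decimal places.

(E[X])² = E[X²] − Var(X) = 10.3 − 8.05 = 2.25
E[X] = √2.25 = 1.5

1.500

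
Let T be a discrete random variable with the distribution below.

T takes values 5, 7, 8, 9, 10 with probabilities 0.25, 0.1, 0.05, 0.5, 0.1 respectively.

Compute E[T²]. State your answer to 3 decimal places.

64.850

E[T²] = (5)²(0.25) + (7)²(0.1) + (8)²(0.05) + (9)²(0.5) + (10)²(0.1) = 64.85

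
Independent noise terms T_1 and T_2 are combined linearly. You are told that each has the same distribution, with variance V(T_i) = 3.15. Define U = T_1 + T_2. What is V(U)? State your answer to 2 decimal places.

6.30

By independence, V(U) = (1)²V(T_1) + (1)²V(T_2)
= (1)²·3.15 + (1)²·3.15 = 6.3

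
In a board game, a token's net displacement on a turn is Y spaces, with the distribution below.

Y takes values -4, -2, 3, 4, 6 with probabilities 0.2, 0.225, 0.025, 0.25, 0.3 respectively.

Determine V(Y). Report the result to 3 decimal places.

E[Y] = (-4)(0.2) + (-2)(0.225) + (3)(0.025) + (4)(0.25) + (6)(0.3) = 1.625
E[Y²] = (-4)²(0.2) + (-2)²(0.225) + (3)²(0.025) + (4)²(0.25) + (6)²(0.3) = 19.125
V(Y) = E[Y²] − (E[Y])² = 19.125 − (1.625)² = 16.484375

16.484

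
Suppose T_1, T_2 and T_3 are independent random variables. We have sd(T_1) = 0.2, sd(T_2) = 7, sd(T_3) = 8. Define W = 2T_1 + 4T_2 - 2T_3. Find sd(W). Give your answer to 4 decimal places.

V(T_1) = 0.04, V(T_2) = 49, V(T_3) = 64
By independence, V(W) = (2)²V(T_1) + (4)²V(T_2) + (-2)²V(T_3)
= (2)²·0.04 + (4)²·49 + (-2)²·64 = 1040.16
sd(W) = √1040.16 ≈ 32.2515

32.2515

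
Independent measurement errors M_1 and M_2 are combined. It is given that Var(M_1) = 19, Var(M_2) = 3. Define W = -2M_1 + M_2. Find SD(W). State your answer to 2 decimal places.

8.89

By independence, Var(W) = (-2)²Var(M_1) + (1)²Var(M_2)
= (-2)²·19 + (1)²·3 = 79
SD(W) = √79 ≈ 8.89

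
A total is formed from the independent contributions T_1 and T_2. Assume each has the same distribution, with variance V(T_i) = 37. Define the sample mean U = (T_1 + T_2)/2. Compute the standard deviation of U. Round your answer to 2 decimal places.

By independence, V(U) = (0.5)²V(T_1) + (0.5)²V(T_2)
= (0.5)²·37 + (0.5)²·37 = 18.5
SD(U) = √18.5 ≈ 4.30

4.30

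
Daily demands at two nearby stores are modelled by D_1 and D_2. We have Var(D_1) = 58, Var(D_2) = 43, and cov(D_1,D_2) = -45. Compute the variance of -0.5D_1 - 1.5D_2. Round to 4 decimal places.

Var(-0.5D_1 - 1.5D_2) = (-0.5)²·Var(D_1) + (-1.5)²·Var(D_2) + 2·(-0.5)·(-1.5)·cov(D_1,D_2)
= 0.25·58 + 2.25·43 + 1.5·-45 = 43.75

43.7500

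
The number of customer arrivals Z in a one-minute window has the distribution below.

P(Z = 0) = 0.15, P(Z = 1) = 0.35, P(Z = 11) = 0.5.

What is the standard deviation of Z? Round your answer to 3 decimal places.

5.160

E[Z] = (0)(0.15) + (1)(0.35) + (11)(0.5) = 5.85
E[Z²] = (0)²(0.15) + (1)²(0.35) + (11)²(0.5) = 60.85
V(Z) = E[Z²] − (E[Z])² = 60.85 − (5.85)² = 26.6275
σ(Z) = √26.6275 ≈ 5.160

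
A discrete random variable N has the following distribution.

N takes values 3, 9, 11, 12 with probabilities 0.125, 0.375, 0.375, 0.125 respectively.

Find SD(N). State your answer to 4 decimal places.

2.6428

E[N] = (3)(0.125) + (9)(0.375) + (11)(0.375) + (12)(0.125) = 9.375
E[N²] = (3)²(0.125) + (9)²(0.375) + (11)²(0.375) + (12)²(0.125) = 94.875
V(N) = E[N²] − (E[N])² = 94.875 − (9.375)² = 6.984375
SD(N) = √6.984375 ≈ 2.6428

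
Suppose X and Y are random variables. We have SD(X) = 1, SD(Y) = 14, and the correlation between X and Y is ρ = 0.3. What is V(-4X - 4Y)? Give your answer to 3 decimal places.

3286.400

V(X) = (1)² = 1;  V(Y) = (14)² = 196
Cov(X,Y) = ρ·SD(X)·SD(Y) = 0.3·1·14 = 4.2
V(-4X - 4Y) = (-4)²·V(X) + (-4)²·V(Y) + 2·(-4)·(-4)·Cov(X,Y)
= 16·1 + 16·196 + 32·4.2 = 3286.4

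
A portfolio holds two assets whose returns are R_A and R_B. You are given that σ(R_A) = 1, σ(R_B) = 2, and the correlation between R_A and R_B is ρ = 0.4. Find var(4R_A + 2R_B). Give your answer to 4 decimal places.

44.8000

var(R_A) = (1)² = 1;  var(R_B) = (2)² = 4
Cov(R_A,R_B) = ρ·σ(R_A)·σ(R_B) = 0.4·1·2 = 0.8
var(4R_A + 2R_B) = (4)²·var(R_A) + (2)²·var(R_B) + 2·(4)·(2)·Cov(R_A,R_B)
= 16·1 + 4·4 + 16·0.8 = 44.8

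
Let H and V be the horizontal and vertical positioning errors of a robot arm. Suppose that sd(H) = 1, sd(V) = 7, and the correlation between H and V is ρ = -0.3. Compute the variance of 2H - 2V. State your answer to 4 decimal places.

Var(H) = (1)² = 1;  Var(V) = (7)² = 49
Cov(H,V) = ρ·sd(H)·sd(V) = -0.3·1·7 = -2.1
Var(2H - 2V) = (2)²·Var(H) + (-2)²·Var(V) + 2·(2)·(-2)·Cov(H,V)
= 4·1 + 4·49 + -8·-2.1 = 216.8

216.8000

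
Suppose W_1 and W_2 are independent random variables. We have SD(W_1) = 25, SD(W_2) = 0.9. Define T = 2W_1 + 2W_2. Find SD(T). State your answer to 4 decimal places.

50.0324

Var(W_1) = 625, Var(W_2) = 0.81
By independence, Var(T) = (2)²Var(W_1) + (2)²Var(W_2)
= (2)²·625 + (2)²·0.81 = 2503.24
SD(T) = √2503.24 ≈ 50.0324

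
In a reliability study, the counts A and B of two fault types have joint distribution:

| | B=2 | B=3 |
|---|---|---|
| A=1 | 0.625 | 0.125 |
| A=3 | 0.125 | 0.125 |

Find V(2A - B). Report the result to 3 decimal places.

2.688

E[A] = 1.5,  E[B] = 2.25,  E[AB] = 3.5
V(A) = 3 − (1.5)² = 0.75;  V(B) = 5.25 − (2.25)² = 0.1875
Cov(A,B) = 3.5 − (1.5)(2.25) = 0.125
V(2A - B) = (2)²·0.75 + (-1)²·0.1875 + 2·(2)·(-1)·0.125 = 2.6875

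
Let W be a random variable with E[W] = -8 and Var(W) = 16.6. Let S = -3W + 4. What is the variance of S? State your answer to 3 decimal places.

149.400

Var(-3W + 4) = (-3)²·Var(W) = 9·16.6 = 149.4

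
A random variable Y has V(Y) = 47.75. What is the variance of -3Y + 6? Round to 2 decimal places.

429.75

V(-3Y + 6) = (-3)²·V(Y) = 9·47.75 = 429.75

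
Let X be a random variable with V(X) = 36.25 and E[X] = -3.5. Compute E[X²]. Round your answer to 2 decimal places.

E[X²] = V(X) + (E[X])² = 36.25 + (-3.5)² = 48.5

48.50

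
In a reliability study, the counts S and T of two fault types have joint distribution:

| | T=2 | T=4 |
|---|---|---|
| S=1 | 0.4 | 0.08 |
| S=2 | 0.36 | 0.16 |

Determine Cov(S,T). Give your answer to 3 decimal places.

E[S] = 1.52,  E[T] = 2.48
E[ST] = 3.84
Cov(S,T) = E[ST] − E[S]E[T] = 3.84 − (1.52)(2.48) = 0.0704

0.070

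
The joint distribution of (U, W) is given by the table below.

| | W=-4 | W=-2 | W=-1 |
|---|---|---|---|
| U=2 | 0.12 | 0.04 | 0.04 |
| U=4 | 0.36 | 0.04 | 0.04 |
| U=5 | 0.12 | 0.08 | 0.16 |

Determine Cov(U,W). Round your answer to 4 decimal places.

0.2816

E[U] = 3.96,  E[W] = -2.96
E[UW] = -11.44
Cov(U,W) = E[UW] − E[U]E[W] = -11.44 − (3.96)(-2.96) = 0.2816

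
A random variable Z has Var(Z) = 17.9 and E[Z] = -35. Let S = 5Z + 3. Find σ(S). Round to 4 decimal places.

Var(5Z + 3) = (5)²·17.9 = 447.5
σ(S) = √447.5 ≈ 21.1542

21.1542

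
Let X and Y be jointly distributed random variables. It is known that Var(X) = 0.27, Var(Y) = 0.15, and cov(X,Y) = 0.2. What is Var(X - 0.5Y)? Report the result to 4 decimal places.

0.1075

Var(X - 0.5Y) = (1)²·Var(X) + (-0.5)²·Var(Y) + 2·(1)·(-0.5)·cov(X,Y)
= 1·0.27 + 0.25·0.15 + -1·0.2 = 0.1075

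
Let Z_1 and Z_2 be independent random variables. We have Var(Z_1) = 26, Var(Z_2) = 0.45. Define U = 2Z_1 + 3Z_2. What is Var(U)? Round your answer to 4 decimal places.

108.0500

By independence, Var(U) = (2)²Var(Z_1) + (3)²Var(Z_2)
= (2)²·26 + (3)²·0.45 = 108.05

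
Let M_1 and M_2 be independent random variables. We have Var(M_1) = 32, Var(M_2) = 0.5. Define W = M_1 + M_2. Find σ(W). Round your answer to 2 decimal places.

By independence, Var(W) = (1)²Var(M_1) + (1)²Var(M_2)
= (1)²·32 + (1)²·0.5 = 32.5
σ(W) = √32.5 ≈ 5.70

5.70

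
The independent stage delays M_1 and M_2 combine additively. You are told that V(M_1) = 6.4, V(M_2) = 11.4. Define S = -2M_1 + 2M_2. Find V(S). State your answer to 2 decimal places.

By independence, V(S) = (-2)²V(M_1) + (2)²V(M_2)
= (-2)²·6.4 + (2)²·11.4 = 71.2

71.20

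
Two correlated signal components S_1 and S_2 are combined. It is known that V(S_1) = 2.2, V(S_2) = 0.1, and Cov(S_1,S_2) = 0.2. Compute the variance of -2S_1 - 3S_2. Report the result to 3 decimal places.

12.100

V(-2S_1 - 3S_2) = (-2)²·V(S_1) + (-3)²·V(S_2) + 2·(-2)·(-3)·Cov(S_1,S_2)
= 4·2.2 + 9·0.1 + 12·0.2 = 12.1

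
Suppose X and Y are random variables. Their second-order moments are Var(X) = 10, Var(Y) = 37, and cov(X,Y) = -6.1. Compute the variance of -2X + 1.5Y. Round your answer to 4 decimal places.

Var(-2X + 1.5Y) = (-2)²·Var(X) + (1.5)²·Var(Y) + 2·(-2)·(1.5)·cov(X,Y)
= 4·10 + 2.25·37 + -6·-6.1 = 159.85

159.8500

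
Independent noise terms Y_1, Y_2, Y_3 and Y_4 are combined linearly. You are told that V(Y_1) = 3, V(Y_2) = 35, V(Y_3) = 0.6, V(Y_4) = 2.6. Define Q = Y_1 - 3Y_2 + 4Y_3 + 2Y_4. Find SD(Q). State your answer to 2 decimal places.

18.38

By independence, V(Q) = (1)²V(Y_1) + (-3)²V(Y_2) + (4)²V(Y_3) + (2)²V(Y_4)
= (1)²·3 + (-3)²·35 + (4)²·0.6 + (2)²·2.6 = 338
SD(Q) = √338 ≈ 18.38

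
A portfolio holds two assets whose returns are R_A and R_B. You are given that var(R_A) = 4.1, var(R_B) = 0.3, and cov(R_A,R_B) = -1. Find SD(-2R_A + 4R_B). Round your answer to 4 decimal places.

var(-2R_A + 4R_B) = (-2)²·var(R_A) + (4)²·var(R_B) + 2·(-2)·(4)·cov(R_A,R_B)
= 4·4.1 + 16·0.3 + -16·-1 = 37.2
SD(-2R_A + 4R_B) = √37.2 ≈ 6.0992

6.0992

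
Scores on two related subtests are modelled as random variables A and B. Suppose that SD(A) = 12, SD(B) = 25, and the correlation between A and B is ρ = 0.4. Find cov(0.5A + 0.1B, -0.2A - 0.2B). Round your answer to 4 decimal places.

-41.3000

Var(A) = (12)² = 144;  Var(B) = (25)² = 625
cov(A,B) = ρ·SD(A)·SD(B) = 0.4·12·25 = 120
cov(0.5A + 0.1B, -0.2A - 0.2B) = (0.5)(-0.2)Var(A) + (0.1)(-0.2)Var(B) + [(0.5)(-0.2) + (0.1)(-0.2)]cov(A,B)
= -0.1·144 + -0.02·625 + -0.12·120 = -41.3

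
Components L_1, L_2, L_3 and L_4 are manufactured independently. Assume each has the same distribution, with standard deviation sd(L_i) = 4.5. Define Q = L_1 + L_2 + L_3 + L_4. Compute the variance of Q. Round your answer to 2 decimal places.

81.00

Var(L_i) = (4.5)² = 20.25
By independence, Var(Q) = (1)²Var(L_1) + (1)²Var(L_2) + (1)²Var(L_3) + (1)²Var(L_4)
= (1)²·20.25 + (1)²·20.25 + (1)²·20.25 + (1)²·20.25 = 81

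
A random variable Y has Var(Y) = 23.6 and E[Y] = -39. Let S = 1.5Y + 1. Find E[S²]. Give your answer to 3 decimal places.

3359.350

E[1.5Y + 1] = 1.5·-39 + 1 = -57.5
Var(1.5Y + 1) = (1.5)²·23.6 = 53.1
E[S²] = Var(S) + (E[S])² = 53.1 + (-57.5)² = 3359.35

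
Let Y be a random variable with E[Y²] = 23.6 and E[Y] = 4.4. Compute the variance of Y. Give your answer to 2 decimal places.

4.24

var(Y) = 23.6 − (4.4)² = 4.24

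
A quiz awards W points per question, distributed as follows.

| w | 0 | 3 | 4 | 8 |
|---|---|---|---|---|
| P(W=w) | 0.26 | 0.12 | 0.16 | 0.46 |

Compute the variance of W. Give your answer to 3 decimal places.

E[W] = (0)(0.26) + (3)(0.12) + (4)(0.16) + (8)(0.46) = 4.68
E[W²] = (0)²(0.26) + (3)²(0.12) + (4)²(0.16) + (8)²(0.46) = 33.08
Var(W) = E[W²] − (E[W])² = 33.08 − (4.68)² = 11.1776

11.178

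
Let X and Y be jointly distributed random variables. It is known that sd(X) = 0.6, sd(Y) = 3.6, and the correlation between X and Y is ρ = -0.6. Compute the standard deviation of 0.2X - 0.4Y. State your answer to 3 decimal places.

1.515

Var(X) = (0.6)² = 0.36;  Var(Y) = (3.6)² = 12.96
Cov(X,Y) = ρ·sd(X)·sd(Y) = -0.6·0.6·3.6 = -1.296
Var(0.2X - 0.4Y) = (0.2)²·Var(X) + (-0.4)²·Var(Y) + 2·(0.2)·(-0.4)·Cov(X,Y)
= 0.04·0.36 + 0.16·12.96 + -0.16·-1.296 = 2.29536
sd(0.2X - 0.4Y) = √2.29536 ≈ 1.515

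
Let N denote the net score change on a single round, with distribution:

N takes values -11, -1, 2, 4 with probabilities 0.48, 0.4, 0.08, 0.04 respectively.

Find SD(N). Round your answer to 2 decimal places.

5.54

E[N] = (-11)(0.48) + (-1)(0.4) + (2)(0.08) + (4)(0.04) = -5.36
E[N²] = (-11)²(0.48) + (-1)²(0.4) + (2)²(0.08) + (4)²(0.04) = 59.44
V(N) = E[N²] − (E[N])² = 59.44 − (-5.36)² = 30.7104
SD(N) = √30.7104 ≈ 5.54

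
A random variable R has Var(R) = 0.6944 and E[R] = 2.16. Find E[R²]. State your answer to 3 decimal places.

5.360

E[R²] = Var(R) + (E[R])² = 0.6944 + (2.16)² = 5.36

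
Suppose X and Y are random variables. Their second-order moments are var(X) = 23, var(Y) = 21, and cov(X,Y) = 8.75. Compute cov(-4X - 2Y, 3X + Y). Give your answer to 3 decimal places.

cov(-4X - 2Y, 3X + Y) = (-4)(3)var(X) + (-2)(1)var(Y) + [(-4)(1) + (-2)(3)]cov(X,Y)
= -12·23 + -2·21 + -10·8.75 = -405.5

-405.500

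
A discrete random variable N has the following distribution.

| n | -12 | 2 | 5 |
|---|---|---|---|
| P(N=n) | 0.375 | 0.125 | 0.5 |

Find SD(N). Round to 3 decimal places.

7.996

E[N] = (-12)(0.375) + (2)(0.125) + (5)(0.5) = -1.75
E[N²] = (-12)²(0.375) + (2)²(0.125) + (5)²(0.5) = 67
V(N) = E[N²] − (E[N])² = 67 − (-1.75)² = 63.9375
SD(N) = √63.9375 ≈ 7.996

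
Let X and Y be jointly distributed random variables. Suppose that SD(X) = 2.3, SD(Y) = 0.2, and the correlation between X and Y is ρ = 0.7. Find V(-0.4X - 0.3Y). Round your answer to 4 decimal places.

V(X) = (2.3)² = 5.29;  V(Y) = (0.2)² = 0.04
cov(X,Y) = ρ·SD(X)·SD(Y) = 0.7·2.3·0.2 = 0.322
V(-0.4X - 0.3Y) = (-0.4)²·V(X) + (-0.3)²·V(Y) + 2·(-0.4)·(-0.3)·cov(X,Y)
= 0.16·5.29 + 0.09·0.04 + 0.24·0.322 = 0.92728

0.9273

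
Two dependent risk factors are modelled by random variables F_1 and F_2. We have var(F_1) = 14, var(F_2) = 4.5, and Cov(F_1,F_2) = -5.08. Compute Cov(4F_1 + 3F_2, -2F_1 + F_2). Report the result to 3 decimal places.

Cov(4F_1 + 3F_2, -2F_1 + F_2) = (4)(-2)var(F_1) + (3)(1)var(F_2) + [(4)(1) + (3)(-2)]Cov(F_1,F_2)
= -8·14 + 3·4.5 + -2·-5.08 = -88.34

-88.340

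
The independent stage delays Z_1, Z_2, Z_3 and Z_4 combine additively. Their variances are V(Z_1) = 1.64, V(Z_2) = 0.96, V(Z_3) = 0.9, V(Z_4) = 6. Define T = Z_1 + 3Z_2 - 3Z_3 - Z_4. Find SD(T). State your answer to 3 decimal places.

4.938

By independence, V(T) = (1)²V(Z_1) + (3)²V(Z_2) + (-3)²V(Z_3) + (-1)²V(Z_4)
= (1)²·1.64 + (3)²·0.96 + (-3)²·0.9 + (-1)²·6 = 24.38
SD(T) = √24.38 ≈ 4.938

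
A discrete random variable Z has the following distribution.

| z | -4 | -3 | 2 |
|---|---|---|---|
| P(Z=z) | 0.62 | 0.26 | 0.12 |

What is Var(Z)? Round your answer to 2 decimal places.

3.62

E[Z] = (-4)(0.62) + (-3)(0.26) + (2)(0.12) = -3.02
E[Z²] = (-4)²(0.62) + (-3)²(0.26) + (2)²(0.12) = 12.74
Var(Z) = E[Z²] − (E[Z])² = 12.74 − (-3.02)² = 3.6196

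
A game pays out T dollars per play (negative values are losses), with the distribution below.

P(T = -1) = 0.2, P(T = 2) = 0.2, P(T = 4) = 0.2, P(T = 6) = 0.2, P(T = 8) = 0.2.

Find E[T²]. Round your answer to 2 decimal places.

24.20

E[T²] = (-1)²(0.2) + (2)²(0.2) + (4)²(0.2) + (6)²(0.2) + (8)²(0.2) = 24.2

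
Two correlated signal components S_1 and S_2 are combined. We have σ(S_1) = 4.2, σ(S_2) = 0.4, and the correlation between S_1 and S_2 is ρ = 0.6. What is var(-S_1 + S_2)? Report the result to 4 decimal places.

15.7840

var(S_1) = (4.2)² = 17.64;  var(S_2) = (0.4)² = 0.16
Cov(S_1,S_2) = ρ·σ(S_1)·σ(S_2) = 0.6·4.2·0.4 = 1.008
var(-S_1 + S_2) = (-1)²·var(S_1) + (1)²·var(S_2) + 2·(-1)·(1)·Cov(S_1,S_2)
= 1·17.64 + 1·0.16 + -2·1.008 = 15.784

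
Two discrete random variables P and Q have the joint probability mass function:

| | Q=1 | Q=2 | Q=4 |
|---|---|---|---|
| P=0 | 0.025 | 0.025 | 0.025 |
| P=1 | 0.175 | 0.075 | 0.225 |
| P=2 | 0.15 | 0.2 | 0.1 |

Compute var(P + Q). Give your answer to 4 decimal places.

1.7994

E[P] = 1.375,  E[Q] = 2.35,  E[PQ] = 3.125
var(P) = 2.275 − (1.375)² = 0.384375;  var(Q) = 7.15 − (2.35)² = 1.6275
Cov(P,Q) = 3.125 − (1.375)(2.35) = -0.10625
var(P + Q) = (1)²·0.384375 + (1)²·1.6275 + 2·(1)·(1)·-0.10625 = 1.799375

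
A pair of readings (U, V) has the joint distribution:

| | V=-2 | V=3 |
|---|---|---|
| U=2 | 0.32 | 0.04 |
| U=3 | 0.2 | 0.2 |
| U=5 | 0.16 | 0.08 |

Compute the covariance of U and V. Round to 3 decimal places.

E[U] = 3.12,  E[V] = -0.4
E[UV] = -0.84
Cov(U,V) = E[UV] − E[U]E[V] = -0.84 − (3.12)(-0.4) = 0.408

0.408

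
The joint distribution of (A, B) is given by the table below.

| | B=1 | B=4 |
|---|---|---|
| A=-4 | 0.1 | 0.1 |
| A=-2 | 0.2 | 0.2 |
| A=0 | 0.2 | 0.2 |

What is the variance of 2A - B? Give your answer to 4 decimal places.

11.2100

E[A] = -1.6,  E[B] = 2.5,  E[AB] = -4
Var(A) = 4.8 − (-1.6)² = 2.24;  Var(B) = 8.5 − (2.5)² = 2.25
cov(A,B) = -4 − (-1.6)(2.5) = 0
Var(2A - B) = (2)²·2.24 + (-1)²·2.25 + 2·(2)·(-1)·0 = 11.21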